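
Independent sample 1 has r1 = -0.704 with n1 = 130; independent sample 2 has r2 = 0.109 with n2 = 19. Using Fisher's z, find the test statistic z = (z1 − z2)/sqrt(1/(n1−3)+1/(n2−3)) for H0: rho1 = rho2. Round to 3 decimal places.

-3.712

Fisher z-transforms: z1 = atanh(-0.704) = -0.875187, z2 = atanh(0.109) = 0.109435; difference d = -0.984622
Var(d) = 1/127 + 1/16 = 0.0078740 + 0.0625000 = 0.0703740
z = d/√Var(d) = -0.984622 / √0.0703740 = -0.984622 / 0.265281 = -3.712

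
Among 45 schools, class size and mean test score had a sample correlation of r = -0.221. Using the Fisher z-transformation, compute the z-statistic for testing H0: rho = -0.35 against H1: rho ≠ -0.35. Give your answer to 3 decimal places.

Fisher z: atanh(-0.221) = -0.224707, atanh(-0.35) = -0.365444
z = (z_r − z_0)·√(n−3) = (-0.224707 − (-0.365444))·√42 = 0.140737 · 6.480741 = 0.912

0.912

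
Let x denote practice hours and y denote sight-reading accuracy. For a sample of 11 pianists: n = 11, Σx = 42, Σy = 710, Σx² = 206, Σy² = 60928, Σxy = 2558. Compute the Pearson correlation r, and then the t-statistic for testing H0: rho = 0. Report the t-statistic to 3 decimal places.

-0.562

S_xy = nΣxy − ΣxΣy = 11·2558 − 42·710 = 28138 − 29820 = -1682
S_xx = nΣx² − (Σx)² = 11·206 − 42² = 2266 − 1764 = 502
S_yy = nΣy² − (Σy)² = 11·60928 − 710² = 670208 − 504100 = 166108
r = S_xy / √(S_xx·S_yy) = -1682 / √(502·166108) = -1682 / √83386216 = -1682 / 9131.6053 = -0.1842
t = r·√(n−2)/√(1−r²) = -0.1842·√9 / √(1−0.033930) = -0.552600 / 0.982889 = -0.562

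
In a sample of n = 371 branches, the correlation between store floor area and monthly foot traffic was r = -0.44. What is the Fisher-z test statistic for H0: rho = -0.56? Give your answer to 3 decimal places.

z_r = atanh(-0.44) = -0.472231,  z_0 = atanh(-0.56) = -0.632833
SE = 1/√(n−3) = 1/√368 = 0.052129
z = (z_r − z_0)/SE = (-0.472231 − (-0.632833)) / 0.052129 = 0.160602 / 0.052129 = 3.081

3.081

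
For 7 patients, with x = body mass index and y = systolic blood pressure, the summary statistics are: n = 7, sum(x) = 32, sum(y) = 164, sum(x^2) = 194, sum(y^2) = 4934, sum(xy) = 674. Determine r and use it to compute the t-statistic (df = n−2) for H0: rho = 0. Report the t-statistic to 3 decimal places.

Numerator: nΣxy − (Σx)(Σy) = 7·674 − (32)(164) = -530
Denominator: √[(nΣx²−(Σx)²)(nΣy²−(Σy)²)]
  nΣx²−(Σx)² = 7·194 − 1024 = 334;  nΣy²−(Σy)² = 7·4934 − 26896 = 7642
  √(334·7642) = √2552428 = 1597.6320
r = -530 / 1597.6320 = -0.3317
t = r·√(n−2)/√(1−r²) = -0.3317·√5 / √(1−0.110025) = -0.741704 / 0.943385 = -0.786

-0.786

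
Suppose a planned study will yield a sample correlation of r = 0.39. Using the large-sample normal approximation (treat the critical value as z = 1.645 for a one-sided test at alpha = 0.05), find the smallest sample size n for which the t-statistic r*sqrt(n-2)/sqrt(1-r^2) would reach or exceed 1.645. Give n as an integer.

Need r·√(n−2)/√(1−r²) ≥ 1.645
√(n−2) ≥ 1.645·√(1−0.1521) / 0.39 = 1.645·0.920815 / 0.39 = 3.8840
n−2 ≥ 15.0855  ⇒  n ≥ 17.0855
Smallest integer n = 18

18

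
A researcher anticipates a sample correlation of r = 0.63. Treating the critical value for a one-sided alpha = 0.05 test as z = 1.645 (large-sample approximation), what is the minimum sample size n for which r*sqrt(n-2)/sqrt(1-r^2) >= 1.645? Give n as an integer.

r√(n−2)/√(1−r²) ≥ 1.645  ⇔  n−2 ≥ (1.645)²·(1−r²)/r²
(1−r²)/r² = (1−0.3969)/0.3969 = 1.5195
n ≥ 2 + 2.706025·1.5195 = 2 + 4.1118 = 6.1118
⌈6.1118⌉ = 7

7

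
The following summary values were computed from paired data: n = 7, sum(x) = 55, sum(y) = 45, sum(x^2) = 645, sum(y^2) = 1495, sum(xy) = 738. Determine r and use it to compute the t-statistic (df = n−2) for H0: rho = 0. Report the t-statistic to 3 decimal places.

2.605

S_xy = nΣxy − ΣxΣy = 7·738 − 55·45 = 5166 − 2475 = 2691
S_xx = nΣx² − (Σx)² = 7·645 − 55² = 4515 − 3025 = 1490
S_yy = nΣy² − (Σy)² = 7·1495 − 45² = 10465 − 2025 = 8440
r = S_xy / √(S_xx·S_yy) = 2691 / √(1490·8440) = 2691 / √12575600 = 2691 / 3546.2092 = 0.7588
t = r·√(n−2)/√(1−r²) = 0.7588·√5 / √(1−0.575777) = 1.696728 / 0.651324 = 2.605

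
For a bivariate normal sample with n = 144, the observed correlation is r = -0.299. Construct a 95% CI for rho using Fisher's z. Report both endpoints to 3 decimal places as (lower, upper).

(-0.441, -0.142)

z_r = atanh(-0.299) = -0.308421;  SE = 1/√(n−3) = 1/√141 = 0.084215
z-limits: -0.308421 ± 1.960·0.084215 = -0.308421 ± 0.165061 = [-0.473482, -0.143360]
ρ-limits: (tanh -0.473482, tanh -0.143360) = (-0.441, -0.142)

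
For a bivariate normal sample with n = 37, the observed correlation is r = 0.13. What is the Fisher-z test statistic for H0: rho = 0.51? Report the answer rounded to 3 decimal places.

Fisher z: atanh(0.13) = 0.130740, atanh(0.51) = 0.562730
z = (z_r − z_0)·√(n−3) = (0.130740 − 0.562730)·√34 = -0.431990 · 5.830952 = -2.519

-2.519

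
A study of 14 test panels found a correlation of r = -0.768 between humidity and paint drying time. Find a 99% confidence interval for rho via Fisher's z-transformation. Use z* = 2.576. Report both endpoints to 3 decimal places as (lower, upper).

Fisher z: z_r = atanh(r) = ½·ln((1+(-0.768))/(1−(-0.768))) = -1.015433
SE(z) = 1/√(n−3) = 1/√11 = 0.301511
99% ⇒ z* = 2.576; margin = 2.576·0.301511 = 0.776692
CI on z-scale: (-1.792125, -0.238741)
Back-transform: tanh(-1.792125) = -0.945984, tanh(-0.238741) = -0.234306

(-0.946, -0.234)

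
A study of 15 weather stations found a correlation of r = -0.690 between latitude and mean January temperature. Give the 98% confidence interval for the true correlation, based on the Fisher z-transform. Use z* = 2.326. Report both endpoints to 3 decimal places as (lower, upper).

(-0.909, -0.175)

z_r = atanh(-0.690) = -0.847956;  SE = 1/√(n−3) = 1/√12 = 0.288675
z-limits: -0.847956 ± 2.326·0.288675 = -0.847956 ± 0.671458 = [-1.519414, -0.176498]
ρ-limits: (tanh -1.519414, tanh -0.176498) = (-0.909, -0.175)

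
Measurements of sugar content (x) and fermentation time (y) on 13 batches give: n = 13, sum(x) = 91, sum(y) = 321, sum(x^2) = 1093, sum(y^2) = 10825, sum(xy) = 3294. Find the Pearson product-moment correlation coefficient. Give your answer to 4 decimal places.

S_xy = nΣxy − ΣxΣy = 13·3294 − 91·321 = 42822 − 29211 = 13611
S_xx = nΣx² − (Σx)² = 13·1093 − 91² = 14209 − 8281 = 5928
S_yy = nΣy² − (Σy)² = 13·10825 − 321² = 140725 − 103041 = 37684
r = S_xy / √(S_xx·S_yy) = 13611 / √(5928·37684) = 13611 / √223390752 = 13611 / 14946.2621 = 0.9107

0.9107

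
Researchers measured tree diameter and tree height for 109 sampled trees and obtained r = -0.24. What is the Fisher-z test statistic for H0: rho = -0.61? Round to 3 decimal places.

4.779

z_r = atanh(-0.24) = -0.244774,  z_0 = atanh(-0.61) = -0.708921
SE = 1/√(n−3) = 1/√106 = 0.097129
z = (z_r − z_0)/SE = (-0.244774 − (-0.708921)) / 0.097129 = 0.464147 / 0.097129 = 4.779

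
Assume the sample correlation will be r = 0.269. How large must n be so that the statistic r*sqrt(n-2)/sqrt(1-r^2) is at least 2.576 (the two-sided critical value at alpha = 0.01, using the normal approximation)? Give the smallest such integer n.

88

Need r·√(n−2)/√(1−r²) ≥ 2.576
√(n−2) ≥ 2.576·√(1−0.072361) / 0.269 = 2.576·0.963140 / 0.269 = 9.2232
n−2 ≥ 85.0674  ⇒  n ≥ 87.0674
Smallest integer n = 88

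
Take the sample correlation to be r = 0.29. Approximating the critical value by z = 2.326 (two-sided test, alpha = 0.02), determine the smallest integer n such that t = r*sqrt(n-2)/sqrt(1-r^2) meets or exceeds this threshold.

r√(n−2)/√(1−r²) ≥ 2.326  ⇔  n−2 ≥ (2.326)²·(1−r²)/r²
(1−r²)/r² = (1−0.0841)/0.0841 = 10.8906
n ≥ 2 + 5.410276·10.8906 = 2 + 58.9212 = 60.9212
⌈60.9212⌉ = 61

61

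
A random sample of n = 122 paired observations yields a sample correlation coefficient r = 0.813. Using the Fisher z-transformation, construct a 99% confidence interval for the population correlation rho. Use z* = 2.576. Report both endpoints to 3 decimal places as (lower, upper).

(0.716, 0.879)

Fisher z: z_r = atanh(r) = ½·ln((1+0.813)/(1−0.813)) = 1.135815
SE(z) = 1/√(n−3) = 1/√119 = 0.091670
99% ⇒ z* = 2.576; margin = 2.576·0.091670 = 0.236142
CI on z-scale: (0.899673, 1.371957)
Back-transform: tanh(0.899673) = 0.716139, tanh(1.371957) = 0.879137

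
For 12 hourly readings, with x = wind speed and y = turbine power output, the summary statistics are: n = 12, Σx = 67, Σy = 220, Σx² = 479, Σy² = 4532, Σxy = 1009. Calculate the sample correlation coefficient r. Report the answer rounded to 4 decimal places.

-0.9589

S_xy = nΣxy − ΣxΣy = 12·1009 − 67·220 = 12108 − 14740 = -2632
S_xx = nΣx² − (Σx)² = 12·479 − 67² = 5748 − 4489 = 1259
S_yy = nΣy² − (Σy)² = 12·4532 − 220² = 54384 − 48400 = 5984
r = S_xy / √(S_xx·S_yy) = -2632 / √(1259·5984) = -2632 / √7533856 = -2632 / 2744.7871 = -0.9589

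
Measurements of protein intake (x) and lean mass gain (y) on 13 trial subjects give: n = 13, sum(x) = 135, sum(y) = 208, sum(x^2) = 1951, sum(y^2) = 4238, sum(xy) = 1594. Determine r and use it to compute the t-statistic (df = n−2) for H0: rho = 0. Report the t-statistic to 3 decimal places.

S_xy = nΣxy − ΣxΣy = 13·1594 − 135·208 = 20722 − 28080 = -7358
S_xx = nΣx² − (Σx)² = 13·1951 − 135² = 25363 − 18225 = 7138
S_yy = nΣy² − (Σy)² = 13·4238 − 208² = 55094 − 43264 = 11830
r = S_xy / √(S_xx·S_yy) = -7358 / √(7138·11830) = -7358 / √84442540 = -7358 / 9189.2622 = -0.8007
t = r·√(n−2)/√(1−r²) = -0.8007·√11 / √(1−0.641120) = -2.655621 / 0.599066 = -4.433

-4.433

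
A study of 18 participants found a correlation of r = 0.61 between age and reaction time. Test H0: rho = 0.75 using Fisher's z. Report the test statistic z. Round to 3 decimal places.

-1.023

Fisher z: atanh(0.61) = 0.708921, atanh(0.75) = 0.972955
z = (z_r − z_0)·√(n−3) = (0.708921 − 0.972955)·√15 = -0.264034 · 3.872983 = -1.023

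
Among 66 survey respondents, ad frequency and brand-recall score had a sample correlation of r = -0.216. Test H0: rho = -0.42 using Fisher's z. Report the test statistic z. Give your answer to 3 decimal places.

1.812

z_r = atanh(-0.216) = -0.219457,  z_0 = atanh(-0.42) = -0.447692
SE = 1/√(n−3) = 1/√63 = 0.125988
z = (z_r − z_0)/SE = (-0.219457 − (-0.447692)) / 0.125988 = 0.228235 / 0.125988 = 1.812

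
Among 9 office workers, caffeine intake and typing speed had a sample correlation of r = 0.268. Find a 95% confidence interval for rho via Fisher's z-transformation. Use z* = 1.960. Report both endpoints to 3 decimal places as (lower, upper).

(-0.482, 0.791)

Fisher z: z_r = atanh(r) = ½·ln((1+0.268)/(1−0.268)) = 0.274708
SE(z) = 1/√(n−3) = 1/√6 = 0.408248
95% ⇒ z* = 1.960; margin = 1.960·0.408248 = 0.800166
CI on z-scale: (-0.525458, 1.074874)
Back-transform: tanh(-0.525458) = -0.481902, tanh(1.074874) = 0.791290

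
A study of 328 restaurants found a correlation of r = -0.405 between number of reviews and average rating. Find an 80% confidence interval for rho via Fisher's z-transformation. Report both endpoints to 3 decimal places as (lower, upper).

Fisher z: z_r = atanh(r) = ½·ln((1+(-0.405))/(1−(-0.405))) = -0.429616
SE(z) = 1/√(n−3) = 1/√325 = 0.055470
80% ⇒ z* = 1.282; margin = 1.282·0.055470 = 0.071113
CI on z-scale: (-0.500729, -0.358503)
Back-transform: tanh(-0.500729) = -0.462690, tanh(-0.358503) = -0.343895

(-0.463, -0.344)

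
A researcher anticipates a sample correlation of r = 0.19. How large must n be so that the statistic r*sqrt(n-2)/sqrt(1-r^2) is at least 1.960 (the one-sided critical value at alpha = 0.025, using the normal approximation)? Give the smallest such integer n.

Need r·√(n−2)/√(1−r²) ≥ 1.960
√(n−2) ≥ 1.960·√(1−0.0361) / 0.19 = 1.960·0.981784 / 0.19 = 10.1279
n−2 ≥ 102.5744  ⇒  n ≥ 104.5744
Smallest integer n = 105

105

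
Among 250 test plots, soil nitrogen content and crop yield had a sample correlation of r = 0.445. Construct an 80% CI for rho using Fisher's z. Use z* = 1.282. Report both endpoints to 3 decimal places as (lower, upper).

(0.377, 0.508)

Fisher z: z_r = atanh(r) = ½·ln((1+0.445)/(1−0.445)) = 0.478448
SE(z) = 1/√(n−3) = 1/√247 = 0.063628
80% ⇒ z* = 1.282; margin = 1.282·0.063628 = 0.081571
CI on z-scale: (0.396877, 0.560019)
Back-transform: tanh(0.396877) = 0.377274, tanh(0.560019) = 0.507992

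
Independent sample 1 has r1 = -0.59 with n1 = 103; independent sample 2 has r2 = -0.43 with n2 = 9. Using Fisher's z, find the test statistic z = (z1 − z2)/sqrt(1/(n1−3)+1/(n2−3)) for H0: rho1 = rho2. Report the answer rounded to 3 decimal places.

z1 = atanh(-0.59) = -0.677666,  z2 = atanh(-0.43) = -0.459897
SE = √(1/(n1−3) + 1/(n2−3)) = √(1/100 + 1/6) = √(0.0100000 + 0.1666667) = √0.1766667 = 0.420317
z = (z1 − z2)/SE = (-0.677666 − (-0.459897)) / 0.420317 = -0.217769 / 0.420317 = -0.518

-0.518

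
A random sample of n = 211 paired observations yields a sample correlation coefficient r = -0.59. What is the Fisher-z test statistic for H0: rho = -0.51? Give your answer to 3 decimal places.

-1.658

Fisher z: atanh(-0.59) = -0.677666, atanh(-0.51) = -0.562730
z = (z_r − z_0)·√(n−3) = (-0.677666 − (-0.562730))·√208 = -0.114936 · 14.422205 = -1.658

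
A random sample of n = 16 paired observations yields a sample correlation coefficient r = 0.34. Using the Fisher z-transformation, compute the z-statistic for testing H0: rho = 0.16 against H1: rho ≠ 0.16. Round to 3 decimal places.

0.695

z_r = atanh(0.34) = 0.354093,  z_0 = atanh(0.16) = 0.161387
SE = 1/√(n−3) = 1/√13 = 0.277350
z = (z_r − z_0)/SE = (0.354093 − 0.161387) / 0.277350 = 0.192706 / 0.277350 = 0.695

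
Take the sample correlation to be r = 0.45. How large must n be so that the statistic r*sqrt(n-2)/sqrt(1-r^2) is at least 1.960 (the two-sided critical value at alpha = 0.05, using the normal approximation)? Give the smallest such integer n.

Need r·√(n−2)/√(1−r²) ≥ 1.960
√(n−2) ≥ 1.960·√(1−0.2025) / 0.45 = 1.960·0.893029 / 0.45 = 3.8896
n−2 ≥ 15.1290  ⇒  n ≥ 17.1290
Smallest integer n = 18

18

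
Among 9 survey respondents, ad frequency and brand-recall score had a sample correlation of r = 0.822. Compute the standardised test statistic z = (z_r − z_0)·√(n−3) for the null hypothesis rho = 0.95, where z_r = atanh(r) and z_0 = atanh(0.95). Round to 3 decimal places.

-1.638

z_r = atanh(0.822) = 1.162953,  z_0 = atanh(0.95) = 1.831781
SE = 1/√(n−3) = 1/√6 = 0.408248
z = (z_r − z_0)/SE = (1.162953 − 1.831781) / 0.408248 = -0.668828 / 0.408248 = -1.638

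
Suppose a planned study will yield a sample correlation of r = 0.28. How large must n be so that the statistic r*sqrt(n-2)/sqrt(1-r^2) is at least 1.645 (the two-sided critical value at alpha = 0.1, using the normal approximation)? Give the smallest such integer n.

34

r√(n−2)/√(1−r²) ≥ 1.645  ⇔  n−2 ≥ (1.645)²·(1−r²)/r²
(1−r²)/r² = (1−0.0784)/0.0784 = 11.7551
n ≥ 2 + 2.706025·11.7551 = 2 + 31.8096 = 33.8096
⌈33.8096⌉ = 34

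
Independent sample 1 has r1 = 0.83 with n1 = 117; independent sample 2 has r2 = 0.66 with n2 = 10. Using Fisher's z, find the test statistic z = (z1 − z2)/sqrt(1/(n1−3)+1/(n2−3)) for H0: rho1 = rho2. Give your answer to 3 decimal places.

z1 = atanh(0.83) = 1.188136,  z2 = atanh(0.66) = 0.792814
SE = √(1/(n1−3) + 1/(n2−3)) = √(1/114 + 1/7) = √(0.0087719 + 0.1428571) = √0.1516290 = 0.389396
z = (z1 − z2)/SE = (1.188136 − 0.792814) / 0.389396 = 0.395322 / 0.389396 = 1.015

1.015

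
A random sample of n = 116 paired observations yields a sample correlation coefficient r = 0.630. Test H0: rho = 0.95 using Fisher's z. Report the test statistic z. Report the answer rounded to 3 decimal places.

Fisher z: atanh(0.630) = 0.741416, atanh(0.95) = 1.831781
z = (z_r − z_0)·√(n−3) = (0.741416 − 1.831781)·√113 = -1.090365 · 10.630146 = -11.591

-11.591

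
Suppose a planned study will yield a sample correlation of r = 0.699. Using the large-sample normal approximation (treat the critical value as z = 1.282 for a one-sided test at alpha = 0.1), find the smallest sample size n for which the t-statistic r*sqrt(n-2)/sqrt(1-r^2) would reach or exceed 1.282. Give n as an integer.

Need r·√(n−2)/√(1−r²) ≥ 1.282
√(n−2) ≥ 1.282·√(1−0.488601) / 0.699 = 1.282·0.715122 / 0.699 = 1.3116
n−2 ≥ 1.7203  ⇒  n ≥ 3.7203
Smallest integer n = 4

4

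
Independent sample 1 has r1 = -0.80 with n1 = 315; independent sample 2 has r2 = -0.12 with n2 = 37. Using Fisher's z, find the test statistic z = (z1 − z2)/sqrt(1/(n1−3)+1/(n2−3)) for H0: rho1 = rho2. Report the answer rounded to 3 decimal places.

Fisher z-transforms: z1 = atanh(-0.80) = -1.098612, z2 = atanh(-0.12) = -0.120581; difference d = -0.978031
Var(d) = 1/312 + 1/34 = 0.0032051 + 0.0294118 = 0.0326169
z = d/√Var(d) = -0.978031 / √0.0326169 = -0.978031 / 0.180601 = -5.415

-5.415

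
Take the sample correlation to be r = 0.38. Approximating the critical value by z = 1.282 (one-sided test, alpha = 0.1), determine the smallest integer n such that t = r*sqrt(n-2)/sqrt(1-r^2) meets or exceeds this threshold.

Need r·√(n−2)/√(1−r²) ≥ 1.282
√(n−2) ≥ 1.282·√(1−0.1444) / 0.38 = 1.282·0.924986 / 0.38 = 3.1206
n−2 ≥ 9.7381  ⇒  n ≥ 11.7381
Smallest integer n = 12

12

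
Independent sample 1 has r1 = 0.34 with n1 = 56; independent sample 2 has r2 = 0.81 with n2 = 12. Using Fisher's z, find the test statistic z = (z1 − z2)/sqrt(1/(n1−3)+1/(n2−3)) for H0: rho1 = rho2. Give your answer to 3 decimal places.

z1 = atanh(0.34) = 0.354093,  z2 = atanh(0.81) = 1.127029
SE = √(1/(n1−3) + 1/(n2−3)) = √(1/53 + 1/9) = √(0.0188679 + 0.1111111) = √0.1299790 = 0.360526
z = (z1 − z2)/SE = (0.354093 − 1.127029) / 0.360526 = -0.772936 / 0.360526 = -2.144

-2.144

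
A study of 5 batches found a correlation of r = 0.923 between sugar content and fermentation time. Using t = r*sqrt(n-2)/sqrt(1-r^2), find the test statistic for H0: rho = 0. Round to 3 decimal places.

4.155

t = r·√(n−2) / √(1−r²) with r = 0.923, n = 5
  = 0.923·√3 / √(1 − 0.851929)
  = 0.923·1.732051 / 0.384800
  = 1.598683 / 0.384800 = 4.155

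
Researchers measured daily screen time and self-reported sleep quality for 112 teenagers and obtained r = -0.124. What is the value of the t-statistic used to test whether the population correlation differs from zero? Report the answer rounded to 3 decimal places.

1 − r² = 1 − 0.015376 = 0.984624;  √(1−r²) = 0.992282
√(n−2) = √110 = 10.488088
t = r·√(n−2)/√(1−r²) = -0.124 · 10.488088 / 0.992282 = -1.311

-1.311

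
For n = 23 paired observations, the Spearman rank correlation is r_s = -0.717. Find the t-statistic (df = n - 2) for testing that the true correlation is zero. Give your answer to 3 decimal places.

-4.714

1 − r_s² = 1 − 0.514089 = 0.485911;  √(1−r_s²) = 0.697073
√(n−2) = √21 = 4.582576
t = r_s·√(n−2)/√(1−r_s²) = -0.717 · 4.582576 / 0.697073 = -4.714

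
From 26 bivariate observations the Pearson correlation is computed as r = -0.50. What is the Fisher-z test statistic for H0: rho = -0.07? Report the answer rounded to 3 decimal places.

z_r = atanh(-0.50) = -0.549306,  z_0 = atanh(-0.07) = -0.070115
SE = 1/√(n−3) = 1/√23 = 0.208514
z = (z_r − z_0)/SE = (-0.549306 − (-0.070115)) / 0.208514 = -0.479191 / 0.208514 = -2.298

-2.298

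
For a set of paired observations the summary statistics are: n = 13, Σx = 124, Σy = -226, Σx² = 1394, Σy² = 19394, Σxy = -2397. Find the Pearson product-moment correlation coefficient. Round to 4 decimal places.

Numerator: nΣxy − (Σx)(Σy) = 13·(-2397) − (124)(-226) = -3137
Denominator: √[(nΣx²−(Σx)²)(nΣy²−(Σy)²)]
  nΣx²−(Σx)² = 13·1394 − 15376 = 2746;  nΣy²−(Σy)² = 13·19394 − 51076 = 201046
  √(2746·201046) = √552072316 = 23496.2192
r = -3137 / 23496.2192 = -0.1335

-0.1335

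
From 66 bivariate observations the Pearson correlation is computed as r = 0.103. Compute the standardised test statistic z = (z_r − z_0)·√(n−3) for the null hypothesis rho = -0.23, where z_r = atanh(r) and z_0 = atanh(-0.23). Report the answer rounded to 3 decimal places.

z_r = atanh(0.103) = 0.103367,  z_0 = atanh(-0.23) = -0.234189
SE = 1/√(n−3) = 1/√63 = 0.125988
z = (z_r − z_0)/SE = (0.103367 − (-0.234189)) / 0.125988 = 0.337556 / 0.125988 = 2.679

2.679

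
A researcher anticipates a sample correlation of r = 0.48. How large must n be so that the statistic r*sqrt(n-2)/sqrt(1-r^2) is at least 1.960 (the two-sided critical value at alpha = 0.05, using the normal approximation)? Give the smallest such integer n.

15

Need r·√(n−2)/√(1−r²) ≥ 1.960
√(n−2) ≥ 1.960·√(1−0.2304) / 0.48 = 1.960·0.877268 / 0.48 = 3.5822
n−2 ≥ 12.8322  ⇒  n ≥ 14.8322
Smallest integer n = 15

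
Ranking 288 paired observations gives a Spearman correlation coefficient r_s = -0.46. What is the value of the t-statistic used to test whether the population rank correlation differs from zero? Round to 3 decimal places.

-8.761

1 − r_s² = 1 − 0.2116 = 0.7884;  √(1−r_s²) = 0.887919
√(n−2) = √286 = 16.911535
t = r_s·√(n−2)/√(1−r_s²) = -0.46 · 16.911535 / 0.887919 = -8.761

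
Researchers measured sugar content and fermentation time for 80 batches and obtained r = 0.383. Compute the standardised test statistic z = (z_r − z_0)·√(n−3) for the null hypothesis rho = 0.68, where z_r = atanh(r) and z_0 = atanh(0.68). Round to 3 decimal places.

Fisher z: atanh(0.383) = 0.403571, atanh(0.68) = 0.829114
z = (z_r − z_0)·√(n−3) = (0.403571 − 0.829114)·√77 = -0.425543 · 8.774964 = -3.734

-3.734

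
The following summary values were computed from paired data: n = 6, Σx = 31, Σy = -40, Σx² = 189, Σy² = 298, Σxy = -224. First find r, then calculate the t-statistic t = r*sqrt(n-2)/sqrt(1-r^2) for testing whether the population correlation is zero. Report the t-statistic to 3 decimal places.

Numerator: nΣxy − (Σx)(Σy) = 6·(-224) − (31)(-40) = -104
Denominator: √[(nΣx²−(Σx)²)(nΣy²−(Σy)²)]
  nΣx²−(Σx)² = 6·189 − 961 = 173;  nΣy²−(Σy)² = 6·298 − 1600 = 188
  √(173·188) = √32524 = 180.3441
r = -104 / 180.3441 = -0.5767
t = r·√(n−2)/√(1−r²) = -0.5767·√4 / √(1−0.332583) = -1.153400 / 0.816956 = -1.412

-1.412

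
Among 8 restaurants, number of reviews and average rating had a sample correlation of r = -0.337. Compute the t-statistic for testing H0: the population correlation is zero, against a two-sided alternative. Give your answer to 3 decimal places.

-0.877

t = r·√(n−2) / √(1−r²) with r = -0.337, n = 8
  = -0.337·√6 / √(1 − 0.113569)
  = -0.337·2.449490 / 0.941505
  = -0.825478 / 0.941505 = -0.877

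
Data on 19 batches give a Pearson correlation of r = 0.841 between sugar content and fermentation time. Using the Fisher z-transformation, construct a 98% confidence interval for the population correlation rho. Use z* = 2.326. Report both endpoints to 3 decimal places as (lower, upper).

z_r = atanh(0.841) = 1.224580;  SE = 1/√(n−3) = 1/√16 = 0.250000
z-limits: 1.224580 ± 2.326·0.250000 = 1.224580 ± 0.581500 = [0.643080, 1.806080]
ρ-limits: (tanh 0.643080, tanh 1.806080) = (0.567, 0.947)

(0.567, 0.947)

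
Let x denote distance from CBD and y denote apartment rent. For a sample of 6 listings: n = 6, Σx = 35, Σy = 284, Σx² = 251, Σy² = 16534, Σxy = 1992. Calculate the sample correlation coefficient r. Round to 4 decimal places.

Numerator: nΣxy − (Σx)(Σy) = 6·1992 − (35)(284) = 2012
Denominator: √[(nΣx²−(Σx)²)(nΣy²−(Σy)²)]
  nΣx²−(Σx)² = 6·251 − 1225 = 281;  nΣy²−(Σy)² = 6·16534 − 80656 = 18548
  √(281·18548) = √5211988 = 2282.9779
r = 2012 / 2282.9779 = 0.8813

0.8813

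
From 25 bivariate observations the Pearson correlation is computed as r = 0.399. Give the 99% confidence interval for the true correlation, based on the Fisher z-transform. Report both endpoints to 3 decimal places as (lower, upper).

(-0.126, 0.749)

Fisher z: z_r = atanh(r) = ½·ln((1+0.399)/(1−0.399)) = 0.422459
SE(z) = 1/√(n−3) = 1/√22 = 0.213201
99% ⇒ z* = 2.576; margin = 2.576·0.213201 = 0.549206
CI on z-scale: (-0.126747, 0.971665)
Back-transform: tanh(-0.126747) = -0.126073, tanh(0.971665) = 0.749435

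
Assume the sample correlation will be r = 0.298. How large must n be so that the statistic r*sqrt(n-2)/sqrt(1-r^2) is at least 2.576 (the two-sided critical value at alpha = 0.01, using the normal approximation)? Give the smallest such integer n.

71

Need r·√(n−2)/√(1−r²) ≥ 2.576
√(n−2) ≥ 2.576·√(1−0.088804) / 0.298 = 2.576·0.954566 / 0.298 = 8.2516
n−2 ≥ 68.0889  ⇒  n ≥ 70.0889
Smallest integer n = 71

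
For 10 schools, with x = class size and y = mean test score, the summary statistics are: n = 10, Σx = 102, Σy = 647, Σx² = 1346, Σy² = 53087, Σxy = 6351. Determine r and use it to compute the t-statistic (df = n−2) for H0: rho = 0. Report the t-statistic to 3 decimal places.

-0.383

Numerator: nΣxy − (Σx)(Σy) = 10·6351 − (102)(647) = -2484
Denominator: √[(nΣx²−(Σx)²)(nΣy²−(Σy)²)]
  nΣx²−(Σx)² = 10·1346 − 10404 = 3056;  nΣy²−(Σy)² = 10·53087 − 418609 = 112261
  √(3056·112261) = √343069616 = 18522.1385
r = -2484 / 18522.1385 = -0.1341
t = r·√(n−2)/√(1−r²) = -0.1341·√8 / √(1−0.017983) = -0.379292 / 0.990968 = -0.383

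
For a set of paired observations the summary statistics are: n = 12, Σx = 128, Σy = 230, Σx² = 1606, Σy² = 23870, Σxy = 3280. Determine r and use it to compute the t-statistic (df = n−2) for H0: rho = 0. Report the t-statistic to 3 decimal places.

S_xy = nΣxy − ΣxΣy = 12·3280 − 128·230 = 39360 − 29440 = 9920
S_xx = nΣx² − (Σx)² = 12·1606 − 128² = 19272 − 16384 = 2888
S_yy = nΣy² − (Σy)² = 12·23870 − 230² = 286440 − 52900 = 233540
r = S_xy / √(S_xx·S_yy) = 9920 / √(2888·233540) = 9920 / √674463520 = 9920 / 25970.4355 = 0.3820
t = r·√(n−2)/√(1−r²) = 0.3820·√10 / √(1−0.145924) = 1.207990 / 0.924162 = 1.307

1.307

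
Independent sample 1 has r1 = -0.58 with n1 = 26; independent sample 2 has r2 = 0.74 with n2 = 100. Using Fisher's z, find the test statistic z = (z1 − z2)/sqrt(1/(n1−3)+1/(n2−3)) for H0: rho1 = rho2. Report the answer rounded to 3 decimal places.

Fisher z-transforms: z1 = atanh(-0.58) = -0.662463, z2 = atanh(0.74) = 0.950479; difference d = -1.612942
Var(d) = 1/23 + 1/97 = 0.0434783 + 0.0103093 = 0.0537876
z = d/√Var(d) = -1.612942 / √0.0537876 = -1.612942 / 0.231922 = -6.955

-6.955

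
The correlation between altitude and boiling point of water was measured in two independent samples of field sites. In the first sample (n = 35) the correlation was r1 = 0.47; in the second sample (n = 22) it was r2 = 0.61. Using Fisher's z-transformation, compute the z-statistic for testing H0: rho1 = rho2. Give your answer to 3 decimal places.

z1 = atanh(0.47) = 0.510070,  z2 = atanh(0.61) = 0.708921
SE = √(1/(n1−3) + 1/(n2−3)) = √(1/32 + 1/19) = √(0.0312500 + 0.0526316) = √0.0838816 = 0.289623
z = (z1 − z2)/SE = (0.510070 − 0.708921) / 0.289623 = -0.198851 / 0.289623 = -0.687

-0.687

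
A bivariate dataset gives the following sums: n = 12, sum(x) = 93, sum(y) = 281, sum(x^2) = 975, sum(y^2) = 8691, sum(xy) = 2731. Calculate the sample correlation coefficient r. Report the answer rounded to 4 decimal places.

0.7552

Numerator: nΣxy − (Σx)(Σy) = 12·2731 − (93)(281) = 6639
Denominator: √[(nΣx²−(Σx)²)(nΣy²−(Σy)²)]
  nΣx²−(Σx)² = 12·975 − 8649 = 3051;  nΣy²−(Σy)² = 12·8691 − 78961 = 25331
  √(3051·25331) = √77284881 = 8791.1820
r = 6639 / 8791.1820 = 0.7552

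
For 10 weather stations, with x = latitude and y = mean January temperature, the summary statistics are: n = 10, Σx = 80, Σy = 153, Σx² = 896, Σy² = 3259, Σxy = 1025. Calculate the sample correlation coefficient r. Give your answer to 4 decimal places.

Numerator: nΣxy − (Σx)(Σy) = 10·1025 − (80)(153) = -1990
Denominator: √[(nΣx²−(Σx)²)(nΣy²−(Σy)²)]
  nΣx²−(Σx)² = 10·896 − 6400 = 2560;  nΣy²−(Σy)² = 10·3259 − 23409 = 9181
  √(2560·9181) = √23503360 = 4848.0264
r = -1990 / 4848.0264 = -0.4105

-0.4105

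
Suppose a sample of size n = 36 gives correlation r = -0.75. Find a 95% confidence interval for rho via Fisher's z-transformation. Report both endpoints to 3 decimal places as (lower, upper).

Fisher z: z_r = atanh(r) = ½·ln((1+(-0.75))/(1−(-0.75))) = -0.972955
SE(z) = 1/√(n−3) = 1/√33 = 0.174078
95% ⇒ z* = 1.960; margin = 1.960·0.174078 = 0.341193
CI on z-scale: (-1.314148, -0.631762)
Back-transform: tanh(-1.314148) = -0.865321, tanh(-0.631762) = -0.559264

(-0.865, -0.559)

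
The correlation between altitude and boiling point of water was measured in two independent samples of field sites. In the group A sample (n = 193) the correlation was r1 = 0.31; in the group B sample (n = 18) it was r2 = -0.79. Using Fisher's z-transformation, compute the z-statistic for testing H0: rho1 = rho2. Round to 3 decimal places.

5.190

z1 = atanh(0.31) = 0.320545,  z2 = atanh(-0.79) = -1.071432
SE = √(1/(n1−3) + 1/(n2−3)) = √(1/190 + 1/15) = √(0.0052632 + 0.0666667) = √0.0719299 = 0.268198
z = (z1 − z2)/SE = (0.320545 − (-1.071432)) / 0.268198 = 1.391977 / 0.268198 = 5.190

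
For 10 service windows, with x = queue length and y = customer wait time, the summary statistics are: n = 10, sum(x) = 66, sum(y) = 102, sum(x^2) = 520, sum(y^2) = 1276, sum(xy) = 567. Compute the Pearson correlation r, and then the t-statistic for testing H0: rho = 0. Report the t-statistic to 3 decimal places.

S_xy = nΣxy − ΣxΣy = 10·567 − 66·102 = 5670 − 6732 = -1062
S_xx = nΣx² − (Σx)² = 10·520 − 66² = 5200 − 4356 = 844
S_yy = nΣy² − (Σy)² = 10·1276 − 102² = 12760 − 10404 = 2356
r = S_xy / √(S_xx·S_yy) = -1062 / √(844·2356) = -1062 / √1988464 = -1062 / 1410.1291 = -0.7531
t = r·√(n−2)/√(1−r²) = -0.7531·√8 / √(1−0.567160) = -2.130088 / 0.657906 = -3.238

-3.238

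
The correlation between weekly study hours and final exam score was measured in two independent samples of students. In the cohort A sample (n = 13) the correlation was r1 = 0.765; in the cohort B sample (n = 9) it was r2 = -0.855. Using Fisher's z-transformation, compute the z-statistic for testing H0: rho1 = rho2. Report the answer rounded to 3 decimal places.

z1 = atanh(0.765) = 1.008160,  z2 = atanh(-0.855) = -1.274453
SE = √(1/(n1−3) + 1/(n2−3)) = √(1/10 + 1/6) = √(0.1000000 + 0.1666667) = √0.2666667 = 0.516398
z = (z1 − z2)/SE = (1.008160 − (-1.274453)) / 0.516398 = 2.282613 / 0.516398 = 4.420

4.420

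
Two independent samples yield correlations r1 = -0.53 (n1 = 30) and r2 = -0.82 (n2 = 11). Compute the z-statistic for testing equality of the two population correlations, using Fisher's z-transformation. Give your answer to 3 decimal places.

1.408

Fisher z-transforms: z1 = atanh(-0.53) = -0.590145, z2 = atanh(-0.82) = -1.156817; difference d = 0.566672
Var(d) = 1/27 + 1/8 = 0.0370370 + 0.1250000 = 0.1620370
z = d/√Var(d) = 0.566672 / √0.1620370 = 0.566672 / 0.402538 = 1.408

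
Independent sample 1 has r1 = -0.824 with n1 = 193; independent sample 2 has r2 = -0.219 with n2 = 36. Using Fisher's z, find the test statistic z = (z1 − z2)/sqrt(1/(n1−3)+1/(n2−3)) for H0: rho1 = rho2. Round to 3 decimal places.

z1 = atanh(-0.824) = -1.169152,  z2 = atanh(-0.219) = -0.222605
SE = √(1/(n1−3) + 1/(n2−3)) = √(1/190 + 1/33) = √(0.0052632 + 0.0303030) = √0.0355662 = 0.188590
z = (z1 − z2)/SE = (-1.169152 − (-0.222605)) / 0.188590 = -0.946547 / 0.188590 = -5.019

-5.019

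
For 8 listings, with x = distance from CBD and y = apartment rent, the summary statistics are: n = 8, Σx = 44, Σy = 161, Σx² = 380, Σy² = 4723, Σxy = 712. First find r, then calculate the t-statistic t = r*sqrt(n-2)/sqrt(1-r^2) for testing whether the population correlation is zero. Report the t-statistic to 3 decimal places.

S_xy = nΣxy − ΣxΣy = 8·712 − 44·161 = 5696 − 7084 = -1388
S_xx = nΣx² − (Σx)² = 8·380 − 44² = 3040 − 1936 = 1104
S_yy = nΣy² − (Σy)² = 8·4723 − 161² = 37784 − 25921 = 11863
r = S_xy / √(S_xx·S_yy) = -1388 / √(1104·11863) = -1388 / √13096752 = -1388 / 3618.9435 = -0.3835
t = r·√(n−2)/√(1−r²) = -0.3835·√6 / √(1−0.147072) = -0.939379 / 0.923541 = -1.017

-1.017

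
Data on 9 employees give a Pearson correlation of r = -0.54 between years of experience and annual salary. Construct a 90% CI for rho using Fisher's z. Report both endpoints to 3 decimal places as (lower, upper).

(-0.855, 0.067)

z_r = atanh(-0.54) = -0.604156;  SE = 1/√(n−3) = 1/√6 = 0.408248
z-limits: -0.604156 ± 1.645·0.408248 = -0.604156 ± 0.671568 = [-1.275724, 0.067412]
ρ-limits: (tanh -1.275724, tanh 0.067412) = (-0.855, 0.067)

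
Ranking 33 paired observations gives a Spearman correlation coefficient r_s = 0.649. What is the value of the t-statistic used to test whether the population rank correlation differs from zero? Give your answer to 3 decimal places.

t = r_s·√(n−2) / √(1−r_s²) with r_s = 0.649, n = 33
  = 0.649·√31 / √(1 − 0.421201)
  = 0.649·5.567764 / 0.760788
  = 3.613479 / 0.760788 = 4.750

4.750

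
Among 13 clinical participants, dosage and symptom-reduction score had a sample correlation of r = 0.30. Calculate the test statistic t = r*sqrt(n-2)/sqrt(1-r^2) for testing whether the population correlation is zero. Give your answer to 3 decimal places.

t = r·√(n−2) / √(1−r²) with r = 0.30, n = 13
  = 0.30·√11 / √(1 − 0.0900)
  = 0.30·3.316625 / 0.953939
  = 0.994988 / 0.953939 = 1.043

1.043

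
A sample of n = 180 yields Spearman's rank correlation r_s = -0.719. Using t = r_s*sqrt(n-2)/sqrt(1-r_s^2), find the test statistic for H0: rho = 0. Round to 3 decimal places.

t = r_s·√(n−2) / √(1−r_s²) with r_s = -0.719, n = 180
  = -0.719·√178 / √(1 − 0.516961)
  = -0.719·13.341664 / 0.695010
  = -9.592656 / 0.695010 = -13.802

-13.802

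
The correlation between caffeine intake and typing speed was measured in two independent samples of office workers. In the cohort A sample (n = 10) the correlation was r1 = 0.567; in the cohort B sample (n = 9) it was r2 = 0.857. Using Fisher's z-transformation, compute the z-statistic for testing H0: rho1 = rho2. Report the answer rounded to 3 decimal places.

z1 = atanh(0.567) = 0.643090,  z2 = atanh(0.857) = 1.281936
SE = √(1/(n1−3) + 1/(n2−3)) = √(1/7 + 1/6) = √(0.1428571 + 0.1666667) = √0.3095238 = 0.556349
z = (z1 − z2)/SE = (0.643090 − 1.281936) / 0.556349 = -0.638846 / 0.556349 = -1.148

-1.148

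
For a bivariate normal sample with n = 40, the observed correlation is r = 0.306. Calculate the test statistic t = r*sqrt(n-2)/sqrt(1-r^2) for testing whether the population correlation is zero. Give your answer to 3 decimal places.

1.981

1 − r² = 1 − 0.093636 = 0.906364;  √(1−r²) = 0.952032
√(n−2) = √38 = 6.164414
t = r·√(n−2)/√(1−r²) = 0.306 · 6.164414 / 0.952032 = 1.981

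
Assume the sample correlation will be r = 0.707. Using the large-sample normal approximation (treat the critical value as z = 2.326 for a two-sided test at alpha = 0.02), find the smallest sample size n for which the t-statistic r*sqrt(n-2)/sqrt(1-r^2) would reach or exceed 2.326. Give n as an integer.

r√(n−2)/√(1−r²) ≥ 2.326  ⇔  n−2 ≥ (2.326)²·(1−r²)/r²
(1−r²)/r² = (1−0.499849)/0.499849 = 1.0006
n ≥ 2 + 5.410276·1.0006 = 2 + 5.4135 = 7.4135
⌈7.4135⌉ = 8

8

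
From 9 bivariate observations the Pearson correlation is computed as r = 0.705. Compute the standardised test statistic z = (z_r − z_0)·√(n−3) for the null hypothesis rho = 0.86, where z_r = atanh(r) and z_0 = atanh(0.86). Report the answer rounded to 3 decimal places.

-1.019

z_r = atanh(0.705) = 0.877173,  z_0 = atanh(0.86) = 1.293345
SE = 1/√(n−3) = 1/√6 = 0.408248
z = (z_r − z_0)/SE = (0.877173 − 1.293345) / 0.408248 = -0.416172 / 0.408248 = -1.019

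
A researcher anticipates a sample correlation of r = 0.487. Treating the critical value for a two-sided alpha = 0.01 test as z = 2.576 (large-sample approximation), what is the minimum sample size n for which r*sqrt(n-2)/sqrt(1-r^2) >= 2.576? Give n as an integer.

24

Need r·√(n−2)/√(1−r²) ≥ 2.576
√(n−2) ≥ 2.576·√(1−0.237169) / 0.487 = 2.576·0.873402 / 0.487 = 4.6199
n−2 ≥ 21.3435  ⇒  n ≥ 23.3435
Smallest integer n = 24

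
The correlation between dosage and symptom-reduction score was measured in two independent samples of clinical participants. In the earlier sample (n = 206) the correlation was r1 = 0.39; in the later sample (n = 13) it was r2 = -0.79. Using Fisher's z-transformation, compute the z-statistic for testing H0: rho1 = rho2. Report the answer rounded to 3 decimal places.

Fisher z-transforms: z1 = atanh(0.39) = 0.411800, z2 = atanh(-0.79) = -1.071432; difference d = 1.483232
Var(d) = 1/203 + 1/10 = 0.0049261 + 0.1000000 = 0.1049261
z = d/√Var(d) = 1.483232 / √0.1049261 = 1.483232 / 0.323923 = 4.579

4.579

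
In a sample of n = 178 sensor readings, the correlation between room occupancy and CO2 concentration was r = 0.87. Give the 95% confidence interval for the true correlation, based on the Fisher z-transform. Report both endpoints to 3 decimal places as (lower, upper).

z_r = atanh(0.87) = 1.333080;  SE = 1/√(n−3) = 1/√175 = 0.075593
z-limits: 1.333080 ± 1.960·0.075593 = 1.333080 ± 0.148162 = [1.184918, 1.481242]
ρ-limits: (tanh 1.184918, tanh 1.481242) = (0.829, 0.902)

(0.829, 0.902)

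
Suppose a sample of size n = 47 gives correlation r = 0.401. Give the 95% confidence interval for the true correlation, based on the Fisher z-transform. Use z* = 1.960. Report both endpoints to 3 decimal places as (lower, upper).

(0.129, 0.617)

Fisher z: z_r = atanh(r) = ½·ln((1+0.401)/(1−0.401)) = 0.424840
SE(z) = 1/√(n−3) = 1/√44 = 0.150756
95% ⇒ z* = 1.960; margin = 1.960·0.150756 = 0.295482
CI on z-scale: (0.129358, 0.720322)
Back-transform: tanh(0.129358) = 0.128641, tanh(0.720322) = 0.617109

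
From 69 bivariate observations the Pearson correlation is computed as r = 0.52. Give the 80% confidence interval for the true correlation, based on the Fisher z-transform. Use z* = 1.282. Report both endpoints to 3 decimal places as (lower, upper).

(0.396, 0.626)

Fisher z: z_r = atanh(r) = ½·ln((1+0.52)/(1−0.52)) = 0.576340
SE(z) = 1/√(n−3) = 1/√66 = 0.123091
80% ⇒ z* = 1.282; margin = 1.282·0.123091 = 0.157803
CI on z-scale: (0.418537, 0.734143)
Back-transform: tanh(0.418537) = 0.395697, tanh(0.734143) = 0.625593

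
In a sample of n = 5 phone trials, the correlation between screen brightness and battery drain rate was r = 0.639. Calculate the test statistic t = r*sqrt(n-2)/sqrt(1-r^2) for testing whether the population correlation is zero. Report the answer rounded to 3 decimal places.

1.439

t = r·√(n−2) / √(1−r²) with r = 0.639, n = 5
  = 0.639·√3 / √(1 − 0.408321)
  = 0.639·1.732051 / 0.769207
  = 1.106781 / 0.769207 = 1.439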